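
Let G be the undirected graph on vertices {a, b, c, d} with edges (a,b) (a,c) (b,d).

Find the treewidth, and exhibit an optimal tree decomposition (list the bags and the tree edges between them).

Each bag holds 2 vertices, so the decomposition has width 1, which upper-bounds the treewidth. Any graph with an edge has treewidth ≥ 1, and G has the edge a–b. The upper and lower bounds meet at 1, so that is the treewidth.

Treewidth 1.
One such decomposition:
Bags: B1 = {a, b}  B2 = {a, c}  B3 = {b, d}
Tree: B1–B2, B1–B3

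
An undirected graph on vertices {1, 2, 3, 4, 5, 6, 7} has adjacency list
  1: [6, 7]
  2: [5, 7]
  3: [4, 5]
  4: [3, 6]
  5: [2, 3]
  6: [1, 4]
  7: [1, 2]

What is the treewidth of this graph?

2

A width-2 tree decomposition is:
Bags: B1 = {3, 4, 6}  B2 = {1, 3, 6}  B3 = {1, 3, 7}  B4 = {2, 3, 7}  B5 = {2, 3, 5}
Tree: B1–B2, B2–B3, B3–B4, B4–B5
The largest bag has 3 vertices, giving width 2; this decomposition certifies tw(G) ≤ 2. The edges 3–4–6–1–7–2–5–3 form a cycle, so G is not a tree and its treewidth is at least 2. Combining the bounds, tw(G) = 2.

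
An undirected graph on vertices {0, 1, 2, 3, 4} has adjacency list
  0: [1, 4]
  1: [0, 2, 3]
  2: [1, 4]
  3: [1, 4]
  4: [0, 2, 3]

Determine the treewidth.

2

A width-2 tree decomposition is:
Bags: B1 = {1, 2, 4}  B2 = {1, 3, 4}  B3 = {0, 1, 4}
Tree: B1–B2, B2–B3
The largest bag has 3 vertices, giving width 2; this decomposition certifies tw(G) ≤ 2. For the lower bound, G contains the cycle 1–2–4–3–1, so G is not a forest; only forests have treewidth ≤ 1, hence tw(G) ≥ 2. The upper and lower bounds meet at 2, so that is the treewidth.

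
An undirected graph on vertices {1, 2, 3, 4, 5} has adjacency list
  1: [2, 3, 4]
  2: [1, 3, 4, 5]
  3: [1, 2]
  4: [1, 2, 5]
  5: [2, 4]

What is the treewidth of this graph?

A width-2 tree decomposition is:
Bags: B1 = {1, 2, 4}  B2 = {1, 2, 3}  B3 = {2, 4, 5}
Tree: B1–B2, B1–B3
The largest bag has 3 vertices, giving width 2; this decomposition certifies tw(G) ≤ 2. For the lower bound, the 3 vertices {1, 2, 3} are pairwise adjacent, and any tree decomposition puts a clique entirely inside one bag — forcing width ≥ 2. Therefore the treewidth is 2.

2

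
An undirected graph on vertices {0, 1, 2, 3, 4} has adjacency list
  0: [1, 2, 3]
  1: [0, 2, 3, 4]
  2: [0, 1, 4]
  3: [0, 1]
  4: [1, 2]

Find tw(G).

2

A width-2 tree decomposition is:
Bags: B1 = {0, 1, 2}  B2 = {0, 1, 3}  B3 = {1, 2, 4}
Tree: B1–B2, B1–B3
Every bag has size at most 3, so the width is 3 − 1 = 2 and tw(G) ≤ 2. For the lower bound, the 3 vertices {0, 1, 2} are pairwise adjacent, and any tree decomposition puts a clique entirely inside one bag — forcing width ≥ 2. Combining the bounds, tw(G) = 2.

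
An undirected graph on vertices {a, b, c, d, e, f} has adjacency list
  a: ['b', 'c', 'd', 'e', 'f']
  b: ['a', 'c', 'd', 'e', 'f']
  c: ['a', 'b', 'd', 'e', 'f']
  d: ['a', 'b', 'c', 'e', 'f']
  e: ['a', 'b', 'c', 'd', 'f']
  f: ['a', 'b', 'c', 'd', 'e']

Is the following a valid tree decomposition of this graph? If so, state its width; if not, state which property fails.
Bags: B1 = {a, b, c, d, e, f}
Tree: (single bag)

Vertex coverage: the bags together contain {a, b, c, d, e, f}, the full vertex set. Edge coverage: each edge of G has both endpoints in at least one bag. Running intersection: for every vertex, the bags containing it form a connected subtree. All three properties hold, so this is a valid tree decomposition of width max|bag| − 1 = 5, and hence tw(G) ≤ 5.

Yes; width 5.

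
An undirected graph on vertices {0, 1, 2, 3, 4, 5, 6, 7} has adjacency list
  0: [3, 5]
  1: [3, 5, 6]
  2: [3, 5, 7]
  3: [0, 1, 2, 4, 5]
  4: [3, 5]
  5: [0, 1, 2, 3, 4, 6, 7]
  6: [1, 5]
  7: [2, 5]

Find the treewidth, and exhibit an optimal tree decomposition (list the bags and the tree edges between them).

Treewidth 2.
One optimal decomposition is:
Bags: B1 = {1, 3, 5}  B2 = {2, 3, 5}  B3 = {3, 4, 5}  B4 = {2, 5, 7}  B5 = {1, 5, 6}  B6 = {0, 3, 5}
Tree: B1–B2, B2–B3, B2–B4, B1–B5, B3–B6

The largest bag has 3 vertices, giving width 2; this decomposition certifies tw(G) ≤ 2. On the other hand G contains the 3-clique {0, 3, 5}. A clique must lie in a single bag of any decomposition, so no decomposition can have width below 2. The upper and lower bounds meet at 2, so that is the treewidth.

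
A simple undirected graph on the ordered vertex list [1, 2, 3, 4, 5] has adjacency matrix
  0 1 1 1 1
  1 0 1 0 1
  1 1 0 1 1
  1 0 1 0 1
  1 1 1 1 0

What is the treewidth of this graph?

3

A width-3 tree decomposition is:
Bags: B1 = {1, 3, 4, 5}  B2 = {1, 2, 3, 5}
Tree: B1–B2
Every bag has size at most 4, so the width is 4 − 1 = 3 and tw(G) ≤ 3. On the other hand G contains the 4-clique {1, 2, 3, 5}. A clique must lie in a single bag of any decomposition, so no decomposition can have width below 3. Combining the bounds, tw(G) = 3.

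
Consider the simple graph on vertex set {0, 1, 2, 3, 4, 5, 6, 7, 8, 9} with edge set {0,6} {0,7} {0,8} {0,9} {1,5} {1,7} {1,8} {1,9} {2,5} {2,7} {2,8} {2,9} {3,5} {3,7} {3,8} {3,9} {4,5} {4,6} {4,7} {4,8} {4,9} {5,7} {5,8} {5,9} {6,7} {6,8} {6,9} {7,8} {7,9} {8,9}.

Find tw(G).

4

A width-4 tree decomposition is:
Bags: B1 = {2, 5, 7, 8, 9}  B2 = {3, 5, 7, 8, 9}  B3 = {4, 5, 7, 8, 9}  B4 = {4, 6, 7, 8, 9}  B5 = {0, 6, 7, 8, 9}  B6 = {1, 5, 7, 8, 9}
Tree: B1–B2, B2–B3, B3–B4, B4–B5, B2–B6
Every bag has size at most 5, so the width is 5 − 1 = 4 and tw(G) ≤ 4. On the other hand G contains the 5-clique {0, 6, 7, 8, 9}. A clique must lie in a single bag of any decomposition, so no decomposition can have width below 4. Hence tw(G) = 4 exactly.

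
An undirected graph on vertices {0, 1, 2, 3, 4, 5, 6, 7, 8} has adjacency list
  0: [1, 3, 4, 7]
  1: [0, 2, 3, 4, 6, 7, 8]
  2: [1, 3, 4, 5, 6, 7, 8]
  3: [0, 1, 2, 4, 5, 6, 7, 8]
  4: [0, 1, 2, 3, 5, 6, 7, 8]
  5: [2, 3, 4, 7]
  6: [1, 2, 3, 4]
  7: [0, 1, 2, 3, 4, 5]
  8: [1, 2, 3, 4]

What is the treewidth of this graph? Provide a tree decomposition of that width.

Treewidth 4.
One such decomposition:
Bags: B1 = {1, 2, 3, 4, 6}  B2 = {1, 2, 3, 4, 7}  B3 = {0, 1, 3, 4, 7}  B4 = {2, 3, 4, 5, 7}  B5 = {1, 2, 3, 4, 8}
Tree: B1–B2, B2–B3, B2–B4, B1–B5

Every bag has size at most 5, so the width is 5 − 1 = 4 and tw(G) ≤ 4. For the lower bound, the 5 vertices {0, 1, 3, 4, 7} are pairwise adjacent, and any tree decomposition puts a clique entirely inside one bag — forcing width ≥ 4. The upper and lower bounds meet at 4, so that is the treewidth.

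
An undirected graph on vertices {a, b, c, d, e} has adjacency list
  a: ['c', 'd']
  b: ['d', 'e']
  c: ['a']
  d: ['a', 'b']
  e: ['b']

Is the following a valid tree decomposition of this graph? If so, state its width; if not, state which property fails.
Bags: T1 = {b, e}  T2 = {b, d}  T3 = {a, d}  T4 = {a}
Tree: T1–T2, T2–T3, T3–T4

No — vertex c appears in no bag.

A tree decomposition must satisfy three properties: every vertex lies in some bag; for every edge, both endpoints lie together in some bag; and for every vertex, the bags containing it form a connected subtree. Here vertex c appears in no bag, so the decomposition is invalid.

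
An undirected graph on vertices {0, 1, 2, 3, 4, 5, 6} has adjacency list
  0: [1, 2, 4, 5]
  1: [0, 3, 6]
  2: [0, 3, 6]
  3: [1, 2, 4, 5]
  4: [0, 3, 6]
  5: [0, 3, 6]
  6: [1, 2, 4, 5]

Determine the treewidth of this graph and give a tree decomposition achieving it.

Treewidth 3.
One such decomposition:
Bags: B1 = {0, 1, 3, 6}  B2 = {0, 2, 3, 6}  B3 = {0, 3, 5, 6}  B4 = {0, 3, 4, 6}
Tree: B1–B2, B2–B3, B3–B4

Each bag holds 4 vertices, so the decomposition has width 3, which upper-bounds the treewidth. For the lower bound: the 4 vertex sets {1,6}, {2,3}, {0}, {5} are disjoint, each induces a connected subgraph, and every pair is joined by at least one edge of G. Contracting each set to a single vertex therefore yields K_{4} as a minor, and since treewidth is minor-monotone, tw(G) ≥ tw(K_{4}) = 3. Combining the bounds, tw(G) = 3.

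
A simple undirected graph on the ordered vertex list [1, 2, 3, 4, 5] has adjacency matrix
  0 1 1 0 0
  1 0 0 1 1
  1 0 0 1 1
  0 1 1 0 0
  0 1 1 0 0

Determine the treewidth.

2

A width-2 tree decomposition is:
Bags: B1 = {2, 3, 5}  B2 = {2, 3, 4}  B3 = {1, 2, 3}
Tree: B1–B2, B2–B3
Every bag has size at most 3, so the width is 3 − 1 = 2 and tw(G) ≤ 2. Since 3–5–2–4–3 is a cycle in G, G is not acyclic. Forests are exactly the graphs of treewidth ≤ 1, so tw(G) ≥ 2. Combining the bounds, tw(G) = 2.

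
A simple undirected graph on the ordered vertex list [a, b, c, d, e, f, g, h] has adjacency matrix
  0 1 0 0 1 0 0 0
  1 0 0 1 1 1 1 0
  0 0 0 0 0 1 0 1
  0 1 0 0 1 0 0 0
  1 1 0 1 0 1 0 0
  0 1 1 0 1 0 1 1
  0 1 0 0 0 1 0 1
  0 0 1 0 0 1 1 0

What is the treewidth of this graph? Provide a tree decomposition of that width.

The largest bag has 3 vertices, giving width 2; this decomposition certifies tw(G) ≤ 2. For the lower bound, the 3 vertices {b, d, e} are pairwise adjacent, and any tree decomposition puts a clique entirely inside one bag — forcing width ≥ 2. The upper and lower bounds meet at 2, so that is the treewidth.

Treewidth 2.
One optimal decomposition is:
Bags: B1 = {b, e, f}  B2 = {b, d, e}  B3 = {b, f, g}  B4 = {f, g, h}  B5 = {a, b, e}  B6 = {c, f, h}
Tree: B1–B2, B1–B3, B3–B4, B1–B5, B4–B6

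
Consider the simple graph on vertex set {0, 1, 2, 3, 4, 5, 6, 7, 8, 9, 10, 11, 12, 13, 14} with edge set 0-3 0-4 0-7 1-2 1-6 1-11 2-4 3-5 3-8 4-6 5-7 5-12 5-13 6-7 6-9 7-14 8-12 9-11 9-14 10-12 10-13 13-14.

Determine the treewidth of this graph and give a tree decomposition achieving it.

Each bag holds 4 vertices, so the decomposition has width 3, which upper-bounds the treewidth. For the lower bound: the 4 vertex sets {8,10,12}, {3}, {5}, {0,7,13,14} are disjoint, each induces a connected subgraph, and every pair is joined by at least one edge of G. Contracting each set to a single vertex therefore yields K_{4} as a minor, and since treewidth is minor-monotone, tw(G) ≥ tw(K_{4}) = 3. The upper and lower bounds meet at 3, so that is the treewidth.

Treewidth 3.
One such decomposition:
Bags: B1 = {3, 8, 10, 12}  B2 = {3, 5, 10, 12}  B3 = {3, 5, 10, 13}  B4 = {0, 3, 5, 13}  B5 = {0, 5, 7, 13}  B6 = {0, 7, 13, 14}  B7 = {0, 4, 7, 14}  B8 = {4, 6, 7, 14}  B9 = {4, 6, 9, 14}  B10 = {2, 4, 6, 9}  B11 = {1, 2, 6, 9}  B12 = {1, 2, 9, 11}
Tree: B1–B2, B2–B3, B3–B4, B4–B5, B5–B6, B6–B7, B7–B8, B8–B9, B9–B10, B10–B11, B11–B12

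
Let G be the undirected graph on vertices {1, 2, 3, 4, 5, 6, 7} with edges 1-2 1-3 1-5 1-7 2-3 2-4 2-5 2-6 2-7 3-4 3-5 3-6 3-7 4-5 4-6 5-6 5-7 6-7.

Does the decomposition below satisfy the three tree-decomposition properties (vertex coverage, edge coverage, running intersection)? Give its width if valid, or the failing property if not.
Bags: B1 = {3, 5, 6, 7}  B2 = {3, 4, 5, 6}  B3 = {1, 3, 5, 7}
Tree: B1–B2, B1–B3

No — vertex 2 appears in no bag.

A tree decomposition must satisfy three properties: every vertex lies in some bag; for every edge, both endpoints lie together in some bag; and for every vertex, the bags containing it form a connected subtree. Here vertex 2 appears in no bag, so the decomposition is invalid.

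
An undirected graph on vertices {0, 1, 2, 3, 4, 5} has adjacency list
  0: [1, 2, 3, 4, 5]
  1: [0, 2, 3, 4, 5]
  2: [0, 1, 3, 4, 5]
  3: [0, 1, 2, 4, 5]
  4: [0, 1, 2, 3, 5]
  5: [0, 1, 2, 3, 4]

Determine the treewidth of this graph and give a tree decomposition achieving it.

A single bag containing all 6 vertices is trivially a valid decomposition of width 5. Conversely, {0, 1, 2, 3, 4, 5} is a clique of size 6, and the vertices of any clique must share a bag in every tree decomposition; so some bag has ≥ 6 vertices and tw(G) ≥ 5. Therefore the treewidth is 5.

Treewidth 5.
One optimal decomposition is:
Bags: B1 = {0, 1, 2, 3, 4, 5}
Tree: (single bag)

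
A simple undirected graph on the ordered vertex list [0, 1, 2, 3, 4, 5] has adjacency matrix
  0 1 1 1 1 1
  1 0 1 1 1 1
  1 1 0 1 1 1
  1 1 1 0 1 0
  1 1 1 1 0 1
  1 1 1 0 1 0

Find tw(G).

4

A width-4 tree decomposition is:
Bags: B1 = {0, 1, 2, 4, 5}  B2 = {0, 1, 2, 3, 4}
Tree: B1–B2
Each bag holds 5 vertices, so the decomposition has width 4, which upper-bounds the treewidth. On the other hand G contains the 5-clique {0, 1, 2, 3, 4}. A clique must lie in a single bag of any decomposition, so no decomposition can have width below 4. Combining the bounds, tw(G) = 4.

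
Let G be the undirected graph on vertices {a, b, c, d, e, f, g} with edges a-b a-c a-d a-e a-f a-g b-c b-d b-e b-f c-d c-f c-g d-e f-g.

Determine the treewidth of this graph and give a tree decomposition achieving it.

Every bag has size at most 4, so the width is 4 − 1 = 3 and tw(G) ≤ 3. Conversely, {a, c, f, g} is a clique of size 4, and the vertices of any clique must share a bag in every tree decomposition; so some bag has ≥ 4 vertices and tw(G) ≥ 3. The upper and lower bounds meet at 3, so that is the treewidth.

Treewidth 3.
One such decomposition:
Bags: B1 = {a, b, c, d}  B2 = {a, b, d, e}  B3 = {a, b, c, f}  B4 = {a, c, f, g}
Tree: B1–B2, B1–B3, B3–B4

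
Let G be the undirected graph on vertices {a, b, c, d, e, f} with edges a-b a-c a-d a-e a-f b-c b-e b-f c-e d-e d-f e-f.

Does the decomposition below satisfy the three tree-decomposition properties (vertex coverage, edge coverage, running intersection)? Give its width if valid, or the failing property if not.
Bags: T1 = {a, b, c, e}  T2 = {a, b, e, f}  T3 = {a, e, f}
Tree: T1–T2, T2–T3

A tree decomposition must satisfy three properties: every vertex lies in some bag; for every edge, both endpoints lie together in some bag; and for every vertex, the bags containing it form a connected subtree. Here vertex d appears in no bag, so the decomposition is invalid.

No — vertex d appears in no bag.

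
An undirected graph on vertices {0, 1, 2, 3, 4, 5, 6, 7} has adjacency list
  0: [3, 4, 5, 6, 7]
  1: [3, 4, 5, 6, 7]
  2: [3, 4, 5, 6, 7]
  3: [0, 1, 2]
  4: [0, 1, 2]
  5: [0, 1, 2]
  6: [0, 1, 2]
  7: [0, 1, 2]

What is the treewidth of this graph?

3

A width-3 tree decomposition is:
Bags: B1 = {0, 1, 2, 7}  B2 = {0, 1, 2, 4}  B3 = {0, 1, 2, 5}  B4 = {0, 1, 2, 3}  B5 = {0, 1, 2, 6}
Tree: B1–B2, B2–B3, B3–B4, B4–B5
Each bag holds 4 vertices, so the decomposition has width 3, which upper-bounds the treewidth. For the lower bound: the 4 vertex sets {2,7}, {1,4}, {0}, {5} are disjoint, each induces a connected subgraph, and every pair is joined by at least one edge of G. Contracting each set to a single vertex therefore yields K_{4} as a minor, and since treewidth is minor-monotone, tw(G) ≥ tw(K_{4}) = 3. The upper and lower bounds meet at 3, so that is the treewidth.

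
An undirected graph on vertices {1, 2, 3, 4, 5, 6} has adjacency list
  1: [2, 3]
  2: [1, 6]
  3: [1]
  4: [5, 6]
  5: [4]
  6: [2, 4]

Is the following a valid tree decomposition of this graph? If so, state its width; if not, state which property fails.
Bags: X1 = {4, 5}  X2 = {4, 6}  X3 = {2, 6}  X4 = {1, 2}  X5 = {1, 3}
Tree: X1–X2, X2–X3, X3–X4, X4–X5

Yes; width 1.

Every vertex of G appears in some bag (union = {1, 2, 3, 4, 5, 6}); every edge is covered by a bag; and for each vertex v the set of bags containing v is connected in the bag tree. The decomposition is therefore valid. The largest bag has 2 vertices, so the width is 1.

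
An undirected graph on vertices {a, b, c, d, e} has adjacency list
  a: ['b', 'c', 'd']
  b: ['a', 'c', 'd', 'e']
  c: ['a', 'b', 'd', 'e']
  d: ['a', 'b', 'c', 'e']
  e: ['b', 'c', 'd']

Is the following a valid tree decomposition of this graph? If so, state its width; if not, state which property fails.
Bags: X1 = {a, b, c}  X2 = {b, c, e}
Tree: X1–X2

No — vertex d appears in no bag.

A tree decomposition must satisfy three properties: every vertex lies in some bag; for every edge, both endpoints lie together in some bag; and for every vertex, the bags containing it form a connected subtree. Here vertex d appears in no bag, so the decomposition is invalid.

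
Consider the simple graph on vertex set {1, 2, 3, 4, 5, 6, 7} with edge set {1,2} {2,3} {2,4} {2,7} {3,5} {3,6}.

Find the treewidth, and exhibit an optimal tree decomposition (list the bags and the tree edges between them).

Treewidth 1.
One optimal decomposition is:
Bags: B1 = {2, 3}  B2 = {2, 4}  B3 = {3, 5}  B4 = {3, 6}  B5 = {2, 7}  B6 = {1, 2}
Tree: B1–B2, B1–B3, B3–B4, B2–B5, B2–B6

Each bag holds 2 vertices, so the decomposition has width 1, which upper-bounds the treewidth. Any graph with an edge has treewidth ≥ 1, and G has the edge 2–3. The upper and lower bounds meet at 1, so that is the treewidth.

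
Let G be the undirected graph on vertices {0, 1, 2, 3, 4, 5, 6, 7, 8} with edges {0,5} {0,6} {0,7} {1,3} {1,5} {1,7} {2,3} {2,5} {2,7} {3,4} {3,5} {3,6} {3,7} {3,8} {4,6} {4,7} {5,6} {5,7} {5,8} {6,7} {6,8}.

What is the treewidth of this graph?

3

A width-3 tree decomposition is:
Bags: B1 = {3, 4, 6, 7}  B2 = {3, 5, 6, 7}  B3 = {3, 5, 6, 8}  B4 = {1, 3, 5, 7}  B5 = {0, 5, 6, 7}  B6 = {2, 3, 5, 7}
Tree: B1–B2, B2–B3, B2–B4, B2–B5, B2–B6
The largest bag has 4 vertices, giving width 3; this decomposition certifies tw(G) ≤ 3. For the lower bound, the 4 vertices {0, 5, 6, 7} are pairwise adjacent, and any tree decomposition puts a clique entirely inside one bag — forcing width ≥ 3. Therefore the treewidth is 3.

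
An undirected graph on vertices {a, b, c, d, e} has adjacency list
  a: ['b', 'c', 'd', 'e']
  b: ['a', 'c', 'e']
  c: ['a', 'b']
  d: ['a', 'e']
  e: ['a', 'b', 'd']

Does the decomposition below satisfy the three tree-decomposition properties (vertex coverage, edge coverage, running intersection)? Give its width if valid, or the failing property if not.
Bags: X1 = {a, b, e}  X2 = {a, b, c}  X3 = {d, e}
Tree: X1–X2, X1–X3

No — edge (a,d) lies in no bag.

A tree decomposition must satisfy three properties: every vertex lies in some bag; for every edge, both endpoints lie together in some bag; and for every vertex, the bags containing it form a connected subtree. Here edge (a,d) lies in no bag, so the decomposition is invalid.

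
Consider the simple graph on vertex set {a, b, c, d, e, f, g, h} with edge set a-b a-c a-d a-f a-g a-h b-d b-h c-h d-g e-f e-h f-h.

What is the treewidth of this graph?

A width-2 tree decomposition is:
Bags: B1 = {a, c, h}  B2 = {a, b, h}  B3 = {a, f, h}  B4 = {a, b, d}  B5 = {e, f, h}  B6 = {a, d, g}
Tree: B1–B2, B2–B3, B2–B4, B3–B5, B4–B6
The largest bag has 3 vertices, giving width 2; this decomposition certifies tw(G) ≤ 2. On the other hand G contains the 3-clique {e, f, h}. A clique must lie in a single bag of any decomposition, so no decomposition can have width below 2. The upper and lower bounds meet at 2, so that is the treewidth.

2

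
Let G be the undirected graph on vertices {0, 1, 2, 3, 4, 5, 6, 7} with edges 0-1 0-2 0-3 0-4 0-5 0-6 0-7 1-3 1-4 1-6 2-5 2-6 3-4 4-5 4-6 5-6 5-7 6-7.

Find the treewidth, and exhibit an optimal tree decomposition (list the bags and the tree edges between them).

The largest bag has 4 vertices, giving width 3; this decomposition certifies tw(G) ≤ 3. For the lower bound, the 4 vertices {0, 1, 3, 4} are pairwise adjacent, and any tree decomposition puts a clique entirely inside one bag — forcing width ≥ 3. The upper and lower bounds meet at 3, so that is the treewidth.

Treewidth 3.
One optimal decomposition is:
Bags: B1 = {0, 1, 4, 6}  B2 = {0, 1, 3, 4}  B3 = {0, 4, 5, 6}  B4 = {0, 5, 6, 7}  B5 = {0, 2, 5, 6}
Tree: B1–B2, B1–B3, B3–B4, B3–B5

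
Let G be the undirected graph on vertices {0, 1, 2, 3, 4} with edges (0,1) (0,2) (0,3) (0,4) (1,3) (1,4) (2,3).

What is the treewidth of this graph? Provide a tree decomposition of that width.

Treewidth 2.
One optimal decomposition is:
Bags: B1 = {0, 2, 3}  B2 = {0, 1, 3}  B3 = {0, 1, 4}
Tree: B1–B2, B2–B3

Every bag has size at most 3, so the width is 3 − 1 = 2 and tw(G) ≤ 2. Conversely, {0, 1, 3} is a clique of size 3, and the vertices of any clique must share a bag in every tree decomposition; so some bag has ≥ 3 vertices and tw(G) ≥ 2. Combining the bounds, tw(G) = 2.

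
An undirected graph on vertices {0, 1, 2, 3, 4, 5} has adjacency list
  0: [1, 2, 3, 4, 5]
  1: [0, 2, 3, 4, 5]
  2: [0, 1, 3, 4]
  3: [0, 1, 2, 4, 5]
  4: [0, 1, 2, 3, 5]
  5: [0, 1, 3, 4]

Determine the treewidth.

A width-4 tree decomposition is:
Bags: B1 = {0, 1, 2, 3, 4}  B2 = {0, 1, 3, 4, 5}
Tree: B1–B2
Every bag has size at most 5, so the width is 5 − 1 = 4 and tw(G) ≤ 4. For the lower bound, the 5 vertices {0, 1, 2, 3, 4} are pairwise adjacent, and any tree decomposition puts a clique entirely inside one bag — forcing width ≥ 4. The upper and lower bounds meet at 4, so that is the treewidth.

4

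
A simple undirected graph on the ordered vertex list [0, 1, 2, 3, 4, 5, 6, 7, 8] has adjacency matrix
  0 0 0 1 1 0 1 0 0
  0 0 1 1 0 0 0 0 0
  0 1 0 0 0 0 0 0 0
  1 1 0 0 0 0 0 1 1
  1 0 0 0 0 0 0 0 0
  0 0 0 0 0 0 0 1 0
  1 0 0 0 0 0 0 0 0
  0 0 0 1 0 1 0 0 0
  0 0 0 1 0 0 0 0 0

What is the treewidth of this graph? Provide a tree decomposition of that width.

Each bag holds 2 vertices, so the decomposition has width 1, which upper-bounds the treewidth. G has an edge, so its treewidth is at least 1. Combining the bounds, tw(G) = 1.

Treewidth 1.
Bags: B1 = {3, 8}  B2 = {1, 3}  B3 = {0, 3}  B4 = {3, 7}  B5 = {5, 7}  B6 = {1, 2}  B7 = {0, 4}  B8 = {0, 6}
Tree: B1–B2, B1–B3, B3–B4, B4–B5, B2–B6, B3–B7, B3–B8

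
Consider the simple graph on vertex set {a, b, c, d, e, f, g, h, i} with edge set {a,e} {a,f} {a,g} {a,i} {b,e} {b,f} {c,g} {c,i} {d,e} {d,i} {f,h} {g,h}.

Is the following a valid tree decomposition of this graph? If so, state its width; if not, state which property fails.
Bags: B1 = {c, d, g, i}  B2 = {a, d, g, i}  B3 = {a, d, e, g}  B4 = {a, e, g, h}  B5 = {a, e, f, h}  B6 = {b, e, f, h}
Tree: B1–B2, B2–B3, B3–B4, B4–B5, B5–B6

Vertex coverage: the bags together contain {a, b, c, d, e, f, g, h, i}, the full vertex set. Edge coverage: each edge of G has both endpoints in at least one bag. Running intersection: for every vertex, the bags containing it form a connected subtree. All three properties hold, so this is a valid tree decomposition of width max|bag| − 1 = 3, and hence tw(G) ≤ 3.

Yes; width 3.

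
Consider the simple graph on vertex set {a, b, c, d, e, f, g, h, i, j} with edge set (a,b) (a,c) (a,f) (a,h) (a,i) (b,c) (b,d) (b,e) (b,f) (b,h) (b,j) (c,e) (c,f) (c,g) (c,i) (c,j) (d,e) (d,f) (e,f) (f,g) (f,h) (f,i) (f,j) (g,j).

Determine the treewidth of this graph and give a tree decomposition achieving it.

Treewidth 3.
Bags: B1 = {a, b, c, f}  B2 = {b, c, e, f}  B3 = {a, b, f, h}  B4 = {b, c, f, j}  B5 = {a, c, f, i}  B6 = {c, f, g, j}  B7 = {b, d, e, f}
Tree: B1–B2, B1–B3, B2–B4, B1–B5, B4–B6, B2–B7

Every bag has size at most 4, so the width is 4 − 1 = 3 and tw(G) ≤ 3. On the other hand G contains the 4-clique {c, f, g, j}. A clique must lie in a single bag of any decomposition, so no decomposition can have width below 3. The upper and lower bounds meet at 3, so that is the treewidth.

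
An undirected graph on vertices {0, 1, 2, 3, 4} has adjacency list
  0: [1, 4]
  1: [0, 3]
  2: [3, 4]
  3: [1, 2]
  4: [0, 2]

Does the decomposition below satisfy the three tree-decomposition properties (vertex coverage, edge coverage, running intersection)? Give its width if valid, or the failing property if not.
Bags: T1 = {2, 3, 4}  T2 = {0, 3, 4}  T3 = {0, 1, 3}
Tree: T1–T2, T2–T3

Checking the three conditions: (i) the bags cover all of {0, 1, 2, 3, 4}; (ii) for each edge, some bag contains both endpoints; (iii) the bags containing any fixed vertex form a subtree. All hold, so the decomposition is valid with width 3 − 1 = 2.

Yes; width 2.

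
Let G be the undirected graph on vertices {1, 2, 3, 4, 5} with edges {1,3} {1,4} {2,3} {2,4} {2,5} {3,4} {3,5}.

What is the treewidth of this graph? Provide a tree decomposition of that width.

Treewidth 2.
One optimal decomposition is:
Bags: B1 = {2, 3, 4}  B2 = {1, 3, 4}  B3 = {2, 3, 5}
Tree: B1–B2, B1–B3

Every bag has size at most 3, so the width is 3 − 1 = 2 and tw(G) ≤ 2. Conversely, {1, 3, 4} is a clique of size 3, and the vertices of any clique must share a bag in every tree decomposition; so some bag has ≥ 3 vertices and tw(G) ≥ 2. The upper and lower bounds meet at 2, so that is the treewidth.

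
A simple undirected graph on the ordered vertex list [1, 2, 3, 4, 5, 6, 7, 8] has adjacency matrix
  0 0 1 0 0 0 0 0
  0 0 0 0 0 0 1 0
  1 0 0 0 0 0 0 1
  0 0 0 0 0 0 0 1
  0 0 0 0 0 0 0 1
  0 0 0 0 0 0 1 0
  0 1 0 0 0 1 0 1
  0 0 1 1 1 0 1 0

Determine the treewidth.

A width-1 tree decomposition is:
Bags: B1 = {3, 8}  B2 = {7, 8}  B3 = {6, 7}  B4 = {1, 3}  B5 = {4, 8}  B6 = {2, 7}  B7 = {5, 8}
Tree: B1–B2, B2–B3, B1–B4, B1–B5, B2–B6, B2–B7
Each bag holds 2 vertices, so the decomposition has width 1, which upper-bounds the treewidth. G has an edge, so its treewidth is at least 1. Combining the bounds, tw(G) = 1.

1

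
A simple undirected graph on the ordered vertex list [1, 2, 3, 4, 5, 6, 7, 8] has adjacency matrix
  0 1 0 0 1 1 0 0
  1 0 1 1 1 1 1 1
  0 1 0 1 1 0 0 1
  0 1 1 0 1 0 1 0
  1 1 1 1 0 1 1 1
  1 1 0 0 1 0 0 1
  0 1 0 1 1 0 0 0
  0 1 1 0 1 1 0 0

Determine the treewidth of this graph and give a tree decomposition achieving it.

Treewidth 3.
One such decomposition:
Bags: B1 = {2, 5, 6, 8}  B2 = {2, 3, 5, 8}  B3 = {2, 3, 4, 5}  B4 = {2, 4, 5, 7}  B5 = {1, 2, 5, 6}
Tree: B1–B2, B2–B3, B3–B4, B1–B5

Each bag holds 4 vertices, so the decomposition has width 3, which upper-bounds the treewidth. For the lower bound, the 4 vertices {1, 2, 5, 6} are pairwise adjacent, and any tree decomposition puts a clique entirely inside one bag — forcing width ≥ 3. Therefore the treewidth is 3.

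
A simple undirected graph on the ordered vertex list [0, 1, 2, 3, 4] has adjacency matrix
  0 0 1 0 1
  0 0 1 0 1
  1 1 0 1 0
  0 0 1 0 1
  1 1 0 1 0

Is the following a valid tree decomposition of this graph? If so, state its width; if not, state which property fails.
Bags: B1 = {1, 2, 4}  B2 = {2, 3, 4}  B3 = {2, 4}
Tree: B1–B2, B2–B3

No — vertex 0 appears in no bag.

A tree decomposition must satisfy three properties: every vertex lies in some bag; for every edge, both endpoints lie together in some bag; and for every vertex, the bags containing it form a connected subtree. Here vertex 0 appears in no bag, so the decomposition is invalid.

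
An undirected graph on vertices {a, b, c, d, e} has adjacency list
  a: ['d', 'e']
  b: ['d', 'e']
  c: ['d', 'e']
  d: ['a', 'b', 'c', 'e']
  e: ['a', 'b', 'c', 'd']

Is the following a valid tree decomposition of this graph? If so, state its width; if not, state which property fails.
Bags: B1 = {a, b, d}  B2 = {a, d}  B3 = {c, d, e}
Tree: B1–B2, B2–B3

A tree decomposition must satisfy three properties: every vertex lies in some bag; for every edge, both endpoints lie together in some bag; and for every vertex, the bags containing it form a connected subtree. Here edge (b,e) lies in no bag, so the decomposition is invalid.

No — edge (b,e) lies in no bag.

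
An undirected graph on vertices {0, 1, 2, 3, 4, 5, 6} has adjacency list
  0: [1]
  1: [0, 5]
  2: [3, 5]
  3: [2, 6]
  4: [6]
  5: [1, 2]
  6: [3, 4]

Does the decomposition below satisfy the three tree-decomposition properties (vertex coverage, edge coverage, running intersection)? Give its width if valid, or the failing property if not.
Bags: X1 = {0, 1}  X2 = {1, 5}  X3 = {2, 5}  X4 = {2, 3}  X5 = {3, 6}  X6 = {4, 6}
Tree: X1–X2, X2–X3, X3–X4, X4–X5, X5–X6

Every vertex of G appears in some bag (union = {0, 1, 2, 3, 4, 5, 6}); every edge is covered by a bag; and for each vertex v the set of bags containing v is connected in the bag tree. The decomposition is therefore valid. The largest bag has 2 vertices, so the width is 1.

Yes; width 1.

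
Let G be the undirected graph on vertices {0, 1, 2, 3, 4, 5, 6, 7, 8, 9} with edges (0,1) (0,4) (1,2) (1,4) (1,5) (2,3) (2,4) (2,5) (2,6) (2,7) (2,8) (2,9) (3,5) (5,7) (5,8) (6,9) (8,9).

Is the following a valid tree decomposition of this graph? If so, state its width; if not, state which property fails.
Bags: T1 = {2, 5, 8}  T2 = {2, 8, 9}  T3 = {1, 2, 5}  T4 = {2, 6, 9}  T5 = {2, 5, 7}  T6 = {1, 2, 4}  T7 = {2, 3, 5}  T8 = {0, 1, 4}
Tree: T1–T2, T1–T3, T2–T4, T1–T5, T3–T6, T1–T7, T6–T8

Checking the three conditions: (i) the bags cover all of {0, 1, 2, 3, 4, 5, 6, 7, 8, 9}; (ii) for each edge, some bag contains both endpoints; (iii) the bags containing any fixed vertex form a subtree. All hold, so the decomposition is valid with width 3 − 1 = 2.

Yes; width 2.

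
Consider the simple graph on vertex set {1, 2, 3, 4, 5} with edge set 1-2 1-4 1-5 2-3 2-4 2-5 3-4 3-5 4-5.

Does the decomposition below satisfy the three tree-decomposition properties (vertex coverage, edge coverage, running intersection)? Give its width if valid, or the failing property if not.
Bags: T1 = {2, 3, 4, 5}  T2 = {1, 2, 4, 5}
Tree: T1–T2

Checking the three conditions: (i) the bags cover all of {1, 2, 3, 4, 5}; (ii) for each edge, some bag contains both endpoints; (iii) the bags containing any fixed vertex form a subtree. All hold, so the decomposition is valid with width 4 − 1 = 3.

Yes; width 3.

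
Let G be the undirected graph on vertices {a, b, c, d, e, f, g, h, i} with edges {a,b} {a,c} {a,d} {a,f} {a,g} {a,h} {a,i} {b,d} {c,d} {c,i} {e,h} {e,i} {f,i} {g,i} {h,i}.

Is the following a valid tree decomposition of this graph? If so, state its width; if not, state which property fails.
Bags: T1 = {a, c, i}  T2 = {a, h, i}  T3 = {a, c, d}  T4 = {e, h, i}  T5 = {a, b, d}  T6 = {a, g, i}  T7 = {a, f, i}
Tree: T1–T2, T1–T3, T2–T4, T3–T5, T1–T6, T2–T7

Yes; width 2.

Checking the three conditions: (i) the bags cover all of {a, b, c, d, e, f, g, h, i}; (ii) for each edge, some bag contains both endpoints; (iii) the bags containing any fixed vertex form a subtree. All hold, so the decomposition is valid with width 3 − 1 = 2.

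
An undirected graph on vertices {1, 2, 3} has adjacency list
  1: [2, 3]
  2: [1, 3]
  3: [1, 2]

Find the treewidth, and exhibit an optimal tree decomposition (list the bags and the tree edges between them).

A single bag containing all 3 vertices is trivially a valid decomposition of width 2. On the other hand G contains the 3-clique {1, 2, 3}. A clique must lie in a single bag of any decomposition, so no decomposition can have width below 2. The upper and lower bounds meet at 2, so that is the treewidth.

Treewidth 2.
Bags: B1 = {1, 2, 3}
Tree: (single bag)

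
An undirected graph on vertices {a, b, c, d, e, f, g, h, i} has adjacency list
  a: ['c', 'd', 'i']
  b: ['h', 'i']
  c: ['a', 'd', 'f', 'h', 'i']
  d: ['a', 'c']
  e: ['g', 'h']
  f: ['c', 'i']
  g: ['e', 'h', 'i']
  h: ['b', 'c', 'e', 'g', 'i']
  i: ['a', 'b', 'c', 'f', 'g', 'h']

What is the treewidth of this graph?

2

A width-2 tree decomposition is:
Bags: B1 = {a, c, i}  B2 = {c, f, i}  B3 = {c, h, i}  B4 = {b, h, i}  B5 = {g, h, i}  B6 = {e, g, h}  B7 = {a, c, d}
Tree: B1–B2, B1–B3, B3–B4, B4–B5, B5–B6, B1–B7
The largest bag has 3 vertices, giving width 2; this decomposition certifies tw(G) ≤ 2. Conversely, {a, c, d} is a clique of size 3, and the vertices of any clique must share a bag in every tree decomposition; so some bag has ≥ 3 vertices and tw(G) ≥ 2. Therefore the treewidth is 2.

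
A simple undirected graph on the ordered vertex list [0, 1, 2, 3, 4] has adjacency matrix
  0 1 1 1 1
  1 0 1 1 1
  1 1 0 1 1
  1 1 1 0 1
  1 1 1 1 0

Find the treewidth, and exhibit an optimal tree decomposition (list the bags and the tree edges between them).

With just one bag of size 5, the width is 5 − 1 = 4, so tw(G) ≤ 4. Conversely, {0, 1, 2, 3, 4} is a clique of size 5, and the vertices of any clique must share a bag in every tree decomposition; so some bag has ≥ 5 vertices and tw(G) ≥ 4. Therefore the treewidth is 4.

Treewidth 4.
One such decomposition:
Bags: B1 = {0, 1, 2, 3, 4}
Tree: (single bag)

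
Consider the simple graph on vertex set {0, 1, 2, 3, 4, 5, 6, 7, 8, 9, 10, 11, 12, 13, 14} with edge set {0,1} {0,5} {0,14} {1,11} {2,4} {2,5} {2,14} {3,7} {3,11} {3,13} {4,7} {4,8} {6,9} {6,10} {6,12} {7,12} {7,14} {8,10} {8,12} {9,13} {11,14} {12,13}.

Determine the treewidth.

3

A width-3 tree decomposition is:
Bags: B1 = {0, 1, 2, 5}  B2 = {0, 1, 2, 14}  B3 = {1, 2, 11, 14}  B4 = {2, 4, 11, 14}  B5 = {4, 7, 11, 14}  B6 = {3, 4, 7, 11}  B7 = {3, 4, 7, 8}  B8 = {3, 7, 8, 12}  B9 = {3, 8, 12, 13}  B10 = {8, 10, 12, 13}  B11 = {6, 10, 12, 13}  B12 = {6, 9, 10, 13}
Tree: B1–B2, B2–B3, B3–B4, B4–B5, B5–B6, B6–B7, B7–B8, B8–B9, B9–B10, B10–B11, B11–B12
Each bag holds 4 vertices, so the decomposition has width 3, which upper-bounds the treewidth. For the lower bound: the 4 vertex sets {0,1,5}, {2}, {14}, {3,4,7,11} are disjoint, each induces a connected subgraph, and every pair is joined by at least one edge of G. Contracting each set to a single vertex therefore yields K_{4} as a minor, and since treewidth is minor-monotone, tw(G) ≥ tw(K_{4}) = 3. Therefore the treewidth is 3.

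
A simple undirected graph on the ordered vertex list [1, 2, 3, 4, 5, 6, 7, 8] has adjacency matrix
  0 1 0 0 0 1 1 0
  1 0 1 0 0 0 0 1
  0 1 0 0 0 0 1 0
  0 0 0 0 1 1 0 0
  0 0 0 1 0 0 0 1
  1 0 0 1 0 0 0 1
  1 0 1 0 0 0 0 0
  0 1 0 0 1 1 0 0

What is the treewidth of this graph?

2

A width-2 tree decomposition is:
Bags: B1 = {4, 5, 8}  B2 = {4, 6, 8}  B3 = {2, 6, 8}  B4 = {1, 2, 6}  B5 = {1, 2, 3}  B6 = {1, 3, 7}
Tree: B1–B2, B2–B3, B3–B4, B4–B5, B5–B6
Every bag has size at most 3, so the width is 3 − 1 = 2 and tw(G) ≤ 2. The edges 5–4–6–8–5 form a cycle, so G is not a tree and its treewidth is at least 2. Combining the bounds, tw(G) = 2.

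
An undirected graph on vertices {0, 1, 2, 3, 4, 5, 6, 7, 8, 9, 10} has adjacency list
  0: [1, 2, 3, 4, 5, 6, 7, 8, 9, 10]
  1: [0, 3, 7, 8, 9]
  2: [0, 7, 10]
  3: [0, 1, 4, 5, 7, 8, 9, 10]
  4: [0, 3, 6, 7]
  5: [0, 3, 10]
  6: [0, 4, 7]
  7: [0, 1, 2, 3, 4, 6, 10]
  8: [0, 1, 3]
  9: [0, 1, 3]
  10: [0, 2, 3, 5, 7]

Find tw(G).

A width-3 tree decomposition is:
Bags: B1 = {0, 3, 4, 7}  B2 = {0, 1, 3, 7}  B3 = {0, 3, 7, 10}  B4 = {0, 3, 5, 10}  B5 = {0, 4, 6, 7}  B6 = {0, 1, 3, 9}  B7 = {0, 1, 3, 8}  B8 = {0, 2, 7, 10}
Tree: B1–B2, B1–B3, B3–B4, B1–B5, B2–B6, B2–B7, B3–B8
Each bag holds 4 vertices, so the decomposition has width 3, which upper-bounds the treewidth. Conversely, {0, 2, 7, 10} is a clique of size 4, and the vertices of any clique must share a bag in every tree decomposition; so some bag has ≥ 4 vertices and tw(G) ≥ 3. Hence tw(G) = 3 exactly.

3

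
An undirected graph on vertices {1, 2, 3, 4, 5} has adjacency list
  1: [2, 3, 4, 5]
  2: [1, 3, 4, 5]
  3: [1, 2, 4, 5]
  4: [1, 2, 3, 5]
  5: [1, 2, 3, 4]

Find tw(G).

A width-4 tree decomposition is:
Bags: B1 = {1, 2, 3, 4, 5}
Tree: (single bag)
With just one bag of size 5, the width is 5 − 1 = 4, so tw(G) ≤ 4. On the other hand G contains the 5-clique {1, 2, 3, 4, 5}. A clique must lie in a single bag of any decomposition, so no decomposition can have width below 4. Therefore the treewidth is 4.

4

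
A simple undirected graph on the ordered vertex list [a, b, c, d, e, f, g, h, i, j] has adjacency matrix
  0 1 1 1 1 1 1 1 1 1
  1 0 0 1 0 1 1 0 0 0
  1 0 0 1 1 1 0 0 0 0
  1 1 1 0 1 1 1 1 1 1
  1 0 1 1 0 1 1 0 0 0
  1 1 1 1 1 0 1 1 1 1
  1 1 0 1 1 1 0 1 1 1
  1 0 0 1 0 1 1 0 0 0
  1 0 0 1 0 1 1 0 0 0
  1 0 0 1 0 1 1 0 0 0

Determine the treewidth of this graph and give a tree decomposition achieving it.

Each bag holds 5 vertices, so the decomposition has width 4, which upper-bounds the treewidth. On the other hand G contains the 5-clique {a, d, f, g, h}. A clique must lie in a single bag of any decomposition, so no decomposition can have width below 4. Combining the bounds, tw(G) = 4.

Treewidth 4.
One such decomposition:
Bags: B1 = {a, d, e, f, g}  B2 = {a, d, f, g, j}  B3 = {a, d, f, g, i}  B4 = {a, d, f, g, h}  B5 = {a, c, d, e, f}  B6 = {a, b, d, f, g}
Tree: B1–B2, B1–B3, B1–B4, B1–B5, B4–B6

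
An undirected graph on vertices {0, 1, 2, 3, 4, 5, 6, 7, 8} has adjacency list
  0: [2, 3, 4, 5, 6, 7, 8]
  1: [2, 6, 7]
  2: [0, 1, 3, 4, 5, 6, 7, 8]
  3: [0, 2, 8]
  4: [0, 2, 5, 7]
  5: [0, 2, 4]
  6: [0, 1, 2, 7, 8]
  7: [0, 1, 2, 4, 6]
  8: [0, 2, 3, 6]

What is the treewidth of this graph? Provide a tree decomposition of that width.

Treewidth 3.
Bags: B1 = {1, 2, 6, 7}  B2 = {0, 2, 6, 7}  B3 = {0, 2, 6, 8}  B4 = {0, 2, 4, 7}  B5 = {0, 2, 3, 8}  B6 = {0, 2, 4, 5}
Tree: B1–B2, B2–B3, B2–B4, B3–B5, B4–B6

The largest bag has 4 vertices, giving width 3; this decomposition certifies tw(G) ≤ 3. Conversely, {0, 2, 3, 8} is a clique of size 4, and the vertices of any clique must share a bag in every tree decomposition; so some bag has ≥ 4 vertices and tw(G) ≥ 3. Therefore the treewidth is 3.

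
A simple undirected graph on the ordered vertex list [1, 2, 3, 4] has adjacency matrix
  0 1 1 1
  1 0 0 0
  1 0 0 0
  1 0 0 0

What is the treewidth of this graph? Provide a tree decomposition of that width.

Each bag holds 2 vertices, so the decomposition has width 1, which upper-bounds the treewidth. G has an edge, so its treewidth is at least 1. Therefore the treewidth is 1.

Treewidth 1.
One such decomposition:
Bags: B1 = {1, 2}  B2 = {1, 3}  B3 = {1, 4}
Tree: B1–B2, B2–B3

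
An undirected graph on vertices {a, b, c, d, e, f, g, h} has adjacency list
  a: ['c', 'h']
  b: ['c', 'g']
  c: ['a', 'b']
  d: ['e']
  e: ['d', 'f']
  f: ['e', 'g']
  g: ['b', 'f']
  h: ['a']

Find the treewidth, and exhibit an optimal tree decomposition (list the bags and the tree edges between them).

Treewidth 1.
One optimal decomposition is:
Bags: B1 = {a, h}  B2 = {a, c}  B3 = {b, c}  B4 = {b, g}  B5 = {f, g}  B6 = {e, f}  B7 = {d, e}
Tree: B1–B2, B2–B3, B3–B4, B4–B5, B5–B6, B6–B7

Every bag has size at most 2, so the width is 2 − 1 = 1 and tw(G) ≤ 1. G has an edge, so its treewidth is at least 1. Therefore the treewidth is 1.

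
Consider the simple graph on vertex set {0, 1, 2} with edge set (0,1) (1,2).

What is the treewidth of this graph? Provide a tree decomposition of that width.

Treewidth 1.
Bags: B1 = {1, 2}  B2 = {0, 1}
Tree: B1–B2

Each bag holds 2 vertices, so the decomposition has width 1, which upper-bounds the treewidth. Any graph with an edge has treewidth ≥ 1, and G has the edge 2–1. Hence tw(G) = 1 exactly.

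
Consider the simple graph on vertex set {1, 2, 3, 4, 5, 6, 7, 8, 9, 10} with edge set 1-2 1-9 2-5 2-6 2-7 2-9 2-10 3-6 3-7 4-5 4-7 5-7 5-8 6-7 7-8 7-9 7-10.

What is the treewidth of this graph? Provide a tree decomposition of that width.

Treewidth 2.
Bags: B1 = {4, 5, 7}  B2 = {2, 5, 7}  B3 = {2, 6, 7}  B4 = {2, 7, 9}  B5 = {5, 7, 8}  B6 = {2, 7, 10}  B7 = {1, 2, 9}  B8 = {3, 6, 7}
Tree: B1–B2, B2–B3, B2–B4, B1–B5, B3–B6, B4–B7, B3–B8

Every bag has size at most 3, so the width is 3 − 1 = 2 and tw(G) ≤ 2. For the lower bound, the 3 vertices {1, 2, 9} are pairwise adjacent, and any tree decomposition puts a clique entirely inside one bag — forcing width ≥ 2. The upper and lower bounds meet at 2, so that is the treewidth.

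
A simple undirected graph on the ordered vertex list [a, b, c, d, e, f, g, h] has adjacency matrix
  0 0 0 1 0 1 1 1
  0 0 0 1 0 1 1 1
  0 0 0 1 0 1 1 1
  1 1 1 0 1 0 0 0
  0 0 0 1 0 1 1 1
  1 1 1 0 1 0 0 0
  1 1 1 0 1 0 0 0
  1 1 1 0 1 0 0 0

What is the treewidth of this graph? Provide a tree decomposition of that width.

Treewidth 4.
Bags: B1 = {d, e, f, g, h}  B2 = {b, d, f, g, h}  B3 = {c, d, f, g, h}  B4 = {a, d, f, g, h}
Tree: B1–B2, B2–B3, B3–B4

Every bag has size at most 5, so the width is 5 − 1 = 4 and tw(G) ≤ 4. For the lower bound: the 5 vertex sets {e,f}, {b,h}, {c,d}, {g}, {a} are disjoint, each induces a connected subgraph, and every pair is joined by at least one edge of G. Contracting each set to a single vertex therefore yields K_{5} as a minor, and since treewidth is minor-monotone, tw(G) ≥ tw(K_{5}) = 4. Combining the bounds, tw(G) = 4.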